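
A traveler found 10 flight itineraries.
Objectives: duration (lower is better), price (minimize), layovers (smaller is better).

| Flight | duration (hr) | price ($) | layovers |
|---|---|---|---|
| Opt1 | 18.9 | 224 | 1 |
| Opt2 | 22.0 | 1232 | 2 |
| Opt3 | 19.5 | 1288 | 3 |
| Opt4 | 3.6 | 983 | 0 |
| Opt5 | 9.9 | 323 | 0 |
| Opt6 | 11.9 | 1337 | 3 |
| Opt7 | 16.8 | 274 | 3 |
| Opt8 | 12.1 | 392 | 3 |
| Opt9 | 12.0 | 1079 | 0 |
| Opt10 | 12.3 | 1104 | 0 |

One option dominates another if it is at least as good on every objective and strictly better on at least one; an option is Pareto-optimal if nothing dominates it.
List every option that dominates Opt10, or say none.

Opt4, Opt5, Opt9

Opt4: duration 3.6≤12.3, price 983≤1104, layovers 0≤0 — dominates Opt10.
Opt5: duration 9.9≤12.3, price 323≤1104, layovers 0≤0 — dominates Opt10.
Opt9: duration 12.0≤12.3, price 1079≤1104, layovers 0≤0 — dominates Opt10.
Others (Opt1, Opt2, Opt3, Opt6, Opt7, Opt8) are each worse than Opt10 on at least one objective.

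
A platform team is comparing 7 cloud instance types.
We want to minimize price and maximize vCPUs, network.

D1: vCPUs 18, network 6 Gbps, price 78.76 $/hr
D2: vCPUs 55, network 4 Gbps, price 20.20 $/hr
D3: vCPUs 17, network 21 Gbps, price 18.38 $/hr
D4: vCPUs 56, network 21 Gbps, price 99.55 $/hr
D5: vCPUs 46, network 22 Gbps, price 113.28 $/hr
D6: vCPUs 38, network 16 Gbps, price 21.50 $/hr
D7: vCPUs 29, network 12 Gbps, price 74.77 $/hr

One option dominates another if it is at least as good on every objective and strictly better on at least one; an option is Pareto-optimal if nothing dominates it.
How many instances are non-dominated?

D1: dominated by D6 (vCPUs 38≥18, network 16≥6, price 21.50≤78.76).
D2: not dominated.
D3: not dominated (best price).
D4: not dominated (best vCPUs).
D5: not dominated (best network).
D6: not dominated.
D7: dominated by D6 (vCPUs 38≥29, network 16≥12, price 21.50≤74.77).
Pareto-optimal: D2, D3, D4, D5, D6 → 5.

5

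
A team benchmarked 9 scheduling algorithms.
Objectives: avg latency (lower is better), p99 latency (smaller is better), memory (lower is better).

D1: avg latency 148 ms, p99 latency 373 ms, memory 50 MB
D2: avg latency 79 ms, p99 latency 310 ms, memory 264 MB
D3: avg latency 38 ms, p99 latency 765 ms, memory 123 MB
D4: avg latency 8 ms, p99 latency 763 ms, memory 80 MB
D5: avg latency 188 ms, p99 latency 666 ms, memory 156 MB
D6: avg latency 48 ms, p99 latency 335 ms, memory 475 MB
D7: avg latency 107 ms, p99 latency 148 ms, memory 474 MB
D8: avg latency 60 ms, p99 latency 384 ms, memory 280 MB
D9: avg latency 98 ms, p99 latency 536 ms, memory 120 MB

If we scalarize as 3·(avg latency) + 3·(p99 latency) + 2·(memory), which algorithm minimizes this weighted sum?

D1: 3·148 + 3·373 + 2·50 = 1663
D2: 3·79 + 3·310 + 2·264 = 1695
D3: 3·38 + 3·765 + 2·123 = 2655
D4: 3·8 + 3·763 + 2·80 = 2473
D5: 3·188 + 3·666 + 2·156 = 2874
D6: 3·48 + 3·335 + 2·475 = 2099
D7: 3·107 + 3·148 + 2·474 = 1713
D8: 3·60 + 3·384 + 2·280 = 1892
D9: 3·98 + 3·536 + 2·120 = 2142
Lowest: D1 at 1663.

D1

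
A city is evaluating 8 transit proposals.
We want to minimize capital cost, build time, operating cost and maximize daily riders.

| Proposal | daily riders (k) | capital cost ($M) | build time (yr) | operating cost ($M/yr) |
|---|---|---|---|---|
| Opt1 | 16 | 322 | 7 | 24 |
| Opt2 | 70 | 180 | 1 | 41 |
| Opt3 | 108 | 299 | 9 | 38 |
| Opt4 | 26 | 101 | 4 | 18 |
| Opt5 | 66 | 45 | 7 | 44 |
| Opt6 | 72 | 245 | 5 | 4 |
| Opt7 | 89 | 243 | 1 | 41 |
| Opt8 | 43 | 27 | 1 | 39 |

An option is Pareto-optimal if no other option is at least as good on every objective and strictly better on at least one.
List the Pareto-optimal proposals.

Opt1: dominated by Opt4 (daily riders 26≥16, capital cost 101≤322, build time 4≤7, operating cost 18≤24).
Opt2: not dominated.
Opt3: not dominated (best daily riders).
Opt4: not dominated.
Opt5: not dominated.
Opt6: not dominated (best operating cost).
Opt7: not dominated.
Opt8: not dominated (best capital cost).

Opt2, Opt3, Opt4, Opt5, Opt6, Opt7, Opt8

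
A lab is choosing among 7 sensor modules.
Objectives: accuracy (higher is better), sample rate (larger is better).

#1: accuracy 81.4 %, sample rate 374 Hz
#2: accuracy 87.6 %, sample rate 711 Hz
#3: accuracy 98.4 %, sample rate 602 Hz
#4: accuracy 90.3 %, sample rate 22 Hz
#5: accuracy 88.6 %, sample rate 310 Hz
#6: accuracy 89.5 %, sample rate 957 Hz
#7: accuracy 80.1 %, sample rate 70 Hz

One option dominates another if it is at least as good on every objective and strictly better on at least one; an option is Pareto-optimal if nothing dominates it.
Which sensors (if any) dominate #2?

#6: accuracy 89.5≥87.6, sample rate 957≥711 — dominates #2.
Others (#1, #3, #4, #5, #7) are each worse than #2 on at least one objective.

#6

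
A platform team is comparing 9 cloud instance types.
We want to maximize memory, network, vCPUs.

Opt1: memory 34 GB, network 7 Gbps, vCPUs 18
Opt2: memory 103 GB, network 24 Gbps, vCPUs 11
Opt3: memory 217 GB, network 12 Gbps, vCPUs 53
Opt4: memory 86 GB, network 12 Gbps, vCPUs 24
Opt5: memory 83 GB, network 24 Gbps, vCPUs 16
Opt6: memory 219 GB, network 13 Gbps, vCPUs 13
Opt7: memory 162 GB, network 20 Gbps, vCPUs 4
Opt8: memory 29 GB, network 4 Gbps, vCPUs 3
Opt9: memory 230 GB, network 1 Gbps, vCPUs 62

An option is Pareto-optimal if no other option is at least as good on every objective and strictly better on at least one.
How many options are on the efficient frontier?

6

Opt1: dominated by Opt3 (memory 217≥34, network 12≥7, vCPUs 53≥18).
Opt2: not dominated.
Opt3: not dominated.
Opt4: dominated by Opt3 (memory 217≥86, network 12≥12, vCPUs 53≥24).
Opt5: not dominated.
Opt6: not dominated.
Opt7: not dominated.
Opt8: dominated by Opt1 (memory 34≥29, network 7≥4, vCPUs 18≥3).
Opt9: not dominated (best memory).
Pareto-optimal: Opt2, Opt3, Opt5, Opt6, Opt7, Opt9 → 6.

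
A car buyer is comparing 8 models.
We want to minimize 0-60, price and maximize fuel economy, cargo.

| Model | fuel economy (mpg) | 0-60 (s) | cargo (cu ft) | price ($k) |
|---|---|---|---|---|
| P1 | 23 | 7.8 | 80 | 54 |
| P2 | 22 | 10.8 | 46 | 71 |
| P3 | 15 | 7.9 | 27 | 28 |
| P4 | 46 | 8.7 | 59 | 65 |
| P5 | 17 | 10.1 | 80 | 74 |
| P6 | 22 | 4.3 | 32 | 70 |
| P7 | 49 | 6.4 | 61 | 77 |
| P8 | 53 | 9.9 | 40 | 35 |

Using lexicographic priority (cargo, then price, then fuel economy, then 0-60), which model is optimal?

P1

First maximize cargo: best is 80, kept {P1, P5}.
Then minimize price: best is 54, kept {P1}.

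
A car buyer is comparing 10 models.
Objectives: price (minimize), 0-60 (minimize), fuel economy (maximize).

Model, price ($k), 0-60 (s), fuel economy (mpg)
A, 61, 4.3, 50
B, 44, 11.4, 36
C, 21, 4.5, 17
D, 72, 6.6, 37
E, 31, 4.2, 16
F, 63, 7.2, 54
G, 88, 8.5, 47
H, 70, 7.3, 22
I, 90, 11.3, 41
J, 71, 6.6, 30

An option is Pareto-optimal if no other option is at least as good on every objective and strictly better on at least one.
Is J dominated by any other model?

Yes

A vs J: price 61≤71, 0-60 4.3≤6.6, fuel economy 50≥30 — A is at least as good on every objective and strictly better on at least one, so A dominates J.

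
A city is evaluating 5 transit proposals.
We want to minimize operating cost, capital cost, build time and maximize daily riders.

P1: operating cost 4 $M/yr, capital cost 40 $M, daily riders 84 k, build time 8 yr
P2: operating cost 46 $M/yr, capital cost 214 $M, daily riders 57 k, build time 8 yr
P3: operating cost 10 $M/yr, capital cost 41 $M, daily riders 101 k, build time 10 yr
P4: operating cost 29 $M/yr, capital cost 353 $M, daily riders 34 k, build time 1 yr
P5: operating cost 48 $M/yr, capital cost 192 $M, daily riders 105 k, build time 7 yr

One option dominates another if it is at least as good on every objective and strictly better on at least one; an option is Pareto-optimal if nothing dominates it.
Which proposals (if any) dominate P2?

P1

P1: operating cost 4≤46, capital cost 40≤214, daily riders 84≥57, build time 8≤8 — dominates P2.
Others (P3, P4, P5) are each worse than P2 on at least one objective.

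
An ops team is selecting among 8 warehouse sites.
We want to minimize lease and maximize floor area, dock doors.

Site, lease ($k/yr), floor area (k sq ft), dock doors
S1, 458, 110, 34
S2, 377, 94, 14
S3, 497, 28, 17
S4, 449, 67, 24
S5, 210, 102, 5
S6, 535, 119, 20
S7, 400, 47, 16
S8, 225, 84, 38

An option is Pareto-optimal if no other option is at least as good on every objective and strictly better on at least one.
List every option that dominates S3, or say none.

S1, S4, S8

S1: lease 458≤497, floor area 110≥28, dock doors 34≥17 — dominates S3.
S4: lease 449≤497, floor area 67≥28, dock doors 24≥17 — dominates S3.
S8: lease 225≤497, floor area 84≥28, dock doors 38≥17 — dominates S3.
Others (S2, S5, S6, S7) are each worse than S3 on at least one objective.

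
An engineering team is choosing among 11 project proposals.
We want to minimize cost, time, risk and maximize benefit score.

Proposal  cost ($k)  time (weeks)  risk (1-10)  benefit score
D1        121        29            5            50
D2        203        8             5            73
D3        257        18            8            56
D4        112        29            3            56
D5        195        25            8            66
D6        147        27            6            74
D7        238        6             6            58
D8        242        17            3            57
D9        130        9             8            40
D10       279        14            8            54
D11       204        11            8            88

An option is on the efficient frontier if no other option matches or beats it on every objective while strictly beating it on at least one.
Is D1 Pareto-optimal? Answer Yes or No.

No

D4 vs D1: cost 112≤121, time 29≤29, risk 3≤5, benefit score 56≥50 — D4 is at least as good on every objective and strictly better on at least one, so D4 dominates D1.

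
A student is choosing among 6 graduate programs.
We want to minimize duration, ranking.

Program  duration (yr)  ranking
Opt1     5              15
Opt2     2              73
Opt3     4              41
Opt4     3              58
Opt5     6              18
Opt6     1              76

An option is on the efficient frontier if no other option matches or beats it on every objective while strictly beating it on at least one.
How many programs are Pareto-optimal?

Opt1: not dominated (best ranking).
Opt2: not dominated.
Opt3: not dominated.
Opt4: not dominated.
Opt5: dominated by Opt1 (duration 5≤6, ranking 15≤18).
Opt6: not dominated (best duration).
Pareto-optimal: Opt1, Opt2, Opt3, Opt4, Opt6 → 5.

5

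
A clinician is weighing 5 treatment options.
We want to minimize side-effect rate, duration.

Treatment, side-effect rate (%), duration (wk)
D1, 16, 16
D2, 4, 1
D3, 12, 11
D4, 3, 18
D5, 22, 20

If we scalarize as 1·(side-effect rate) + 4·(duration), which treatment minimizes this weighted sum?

D2

D1: 1·16 + 4·16 = 80
D2: 1·4 + 4·1 = 8
D3: 1·12 + 4·11 = 56
D4: 1·3 + 4·18 = 75
D5: 1·22 + 4·20 = 102
Lowest: D2 at 8.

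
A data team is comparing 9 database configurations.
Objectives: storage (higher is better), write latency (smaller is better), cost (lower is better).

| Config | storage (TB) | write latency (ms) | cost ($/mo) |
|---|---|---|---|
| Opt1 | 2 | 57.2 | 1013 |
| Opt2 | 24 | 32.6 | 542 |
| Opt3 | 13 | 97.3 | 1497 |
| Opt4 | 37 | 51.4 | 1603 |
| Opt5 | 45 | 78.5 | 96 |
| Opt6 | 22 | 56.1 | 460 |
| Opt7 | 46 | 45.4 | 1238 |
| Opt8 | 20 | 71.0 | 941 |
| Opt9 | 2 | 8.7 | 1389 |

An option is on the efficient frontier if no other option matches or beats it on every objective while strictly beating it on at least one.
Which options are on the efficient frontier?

Opt1: dominated by Opt2 (storage 24≥2, write latency 32.6≤57.2, cost 542≤1013).
Opt2: not dominated.
Opt3: dominated by Opt2 (storage 24≥13, write latency 32.6≤97.3, cost 542≤1497).
Opt4: dominated by Opt7 (storage 46≥37, write latency 45.4≤51.4, cost 1238≤1603).
Opt5: not dominated (best cost).
Opt6: not dominated.
Opt7: not dominated (best storage).
Opt8: dominated by Opt2 (storage 24≥20, write latency 32.6≤71.0, cost 542≤941).
Opt9: not dominated (best write latency).

Opt2, Opt5, Opt6, Opt7, Opt9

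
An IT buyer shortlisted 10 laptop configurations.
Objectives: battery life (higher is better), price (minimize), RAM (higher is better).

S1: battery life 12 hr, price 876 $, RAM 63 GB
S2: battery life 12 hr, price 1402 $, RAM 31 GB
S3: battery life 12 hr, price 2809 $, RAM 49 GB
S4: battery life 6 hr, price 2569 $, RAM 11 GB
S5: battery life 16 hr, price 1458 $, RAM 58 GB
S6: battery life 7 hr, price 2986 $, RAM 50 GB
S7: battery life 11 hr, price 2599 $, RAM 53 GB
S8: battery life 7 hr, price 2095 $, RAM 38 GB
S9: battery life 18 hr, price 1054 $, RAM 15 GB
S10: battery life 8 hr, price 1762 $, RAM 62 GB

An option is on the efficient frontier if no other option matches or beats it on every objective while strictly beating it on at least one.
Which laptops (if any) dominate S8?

S1: battery life 12≥7, price 876≤2095, RAM 63≥38 — dominates S8.
S5: battery life 16≥7, price 1458≤2095, RAM 58≥38 — dominates S8.
S10: battery life 8≥7, price 1762≤2095, RAM 62≥38 — dominates S8.
Others (S2, S3, S4, S6, S7, S9) are each worse than S8 on at least one objective.

S1, S5, S10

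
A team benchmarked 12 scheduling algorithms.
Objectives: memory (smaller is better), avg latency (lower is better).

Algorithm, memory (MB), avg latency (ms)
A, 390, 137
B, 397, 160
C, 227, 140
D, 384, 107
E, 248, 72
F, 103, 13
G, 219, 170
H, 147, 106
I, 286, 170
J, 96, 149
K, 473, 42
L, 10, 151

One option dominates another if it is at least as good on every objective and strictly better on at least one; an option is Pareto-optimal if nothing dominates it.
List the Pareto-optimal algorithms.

F, J, L

A: dominated by D (memory 384≤390, avg latency 107≤137).
B: dominated by A (memory 390≤397, avg latency 137≤160).
C: dominated by F (memory 103≤227, avg latency 13≤140).
D: dominated by E (memory 248≤384, avg latency 72≤107).
E: dominated by F (memory 103≤248, avg latency 13≤72).
F: not dominated (best avg latency).
G: dominated by F (memory 103≤219, avg latency 13≤170).
H: dominated by F (memory 103≤147, avg latency 13≤106).
I: dominated by C (memory 227≤286, avg latency 140≤170).
J: not dominated.
K: dominated by F (memory 103≤473, avg latency 13≤42).
L: not dominated (best memory).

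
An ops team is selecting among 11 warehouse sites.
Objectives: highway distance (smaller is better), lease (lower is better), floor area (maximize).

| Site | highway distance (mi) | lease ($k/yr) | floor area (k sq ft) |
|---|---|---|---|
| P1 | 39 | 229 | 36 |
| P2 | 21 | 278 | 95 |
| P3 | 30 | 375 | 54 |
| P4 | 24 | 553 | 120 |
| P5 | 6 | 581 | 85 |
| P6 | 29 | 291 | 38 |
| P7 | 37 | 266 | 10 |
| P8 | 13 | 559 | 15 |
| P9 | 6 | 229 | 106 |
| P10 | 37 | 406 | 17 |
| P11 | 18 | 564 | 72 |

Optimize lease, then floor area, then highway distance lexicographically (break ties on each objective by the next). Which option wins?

First minimize lease: best is 229, kept {P1, P9}.
Then maximize floor area: best is 106, kept {P9}.

P9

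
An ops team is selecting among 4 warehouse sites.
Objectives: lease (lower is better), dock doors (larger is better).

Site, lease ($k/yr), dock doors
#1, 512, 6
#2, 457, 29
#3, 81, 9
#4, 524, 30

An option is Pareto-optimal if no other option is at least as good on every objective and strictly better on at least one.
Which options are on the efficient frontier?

#1: dominated by #2 (lease 457≤512, dock doors 29≥6).
#2: not dominated.
#3: not dominated (best lease).
#4: not dominated (best dock doors).

#2, #3, #4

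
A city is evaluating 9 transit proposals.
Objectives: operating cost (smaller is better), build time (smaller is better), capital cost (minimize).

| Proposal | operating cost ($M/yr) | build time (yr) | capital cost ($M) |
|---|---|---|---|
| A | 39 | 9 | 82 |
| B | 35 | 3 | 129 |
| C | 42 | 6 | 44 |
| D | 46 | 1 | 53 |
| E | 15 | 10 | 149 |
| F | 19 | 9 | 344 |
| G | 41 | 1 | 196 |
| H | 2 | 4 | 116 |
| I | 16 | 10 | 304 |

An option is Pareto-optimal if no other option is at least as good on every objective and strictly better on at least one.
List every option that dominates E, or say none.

H: operating cost 2≤15, build time 4≤10, capital cost 116≤149 — dominates E.
Others (A, B, C, D, F, G, I) are each worse than E on at least one objective.

H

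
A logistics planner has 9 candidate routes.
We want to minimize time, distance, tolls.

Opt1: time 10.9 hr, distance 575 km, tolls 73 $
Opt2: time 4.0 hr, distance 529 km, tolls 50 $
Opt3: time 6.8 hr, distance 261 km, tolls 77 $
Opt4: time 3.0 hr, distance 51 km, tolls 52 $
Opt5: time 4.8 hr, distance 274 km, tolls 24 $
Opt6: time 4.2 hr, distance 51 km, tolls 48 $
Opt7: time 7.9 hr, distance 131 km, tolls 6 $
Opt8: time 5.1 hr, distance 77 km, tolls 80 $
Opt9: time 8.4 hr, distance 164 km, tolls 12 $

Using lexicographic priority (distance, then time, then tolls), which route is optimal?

First minimize distance: best is 51, kept {Opt4, Opt6}.
Then minimize time: best is 3.0, kept {Opt4}.

Opt4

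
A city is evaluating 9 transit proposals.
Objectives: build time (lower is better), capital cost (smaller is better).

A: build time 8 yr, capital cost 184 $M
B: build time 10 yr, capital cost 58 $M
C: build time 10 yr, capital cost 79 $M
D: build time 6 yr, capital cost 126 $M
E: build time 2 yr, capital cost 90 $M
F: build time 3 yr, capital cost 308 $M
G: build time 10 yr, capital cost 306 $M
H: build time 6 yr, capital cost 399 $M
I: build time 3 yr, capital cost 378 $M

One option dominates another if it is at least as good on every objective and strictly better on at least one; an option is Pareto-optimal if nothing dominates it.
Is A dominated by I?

No

I vs A: I is worse on capital cost (378 vs 184), so it does not dominate A.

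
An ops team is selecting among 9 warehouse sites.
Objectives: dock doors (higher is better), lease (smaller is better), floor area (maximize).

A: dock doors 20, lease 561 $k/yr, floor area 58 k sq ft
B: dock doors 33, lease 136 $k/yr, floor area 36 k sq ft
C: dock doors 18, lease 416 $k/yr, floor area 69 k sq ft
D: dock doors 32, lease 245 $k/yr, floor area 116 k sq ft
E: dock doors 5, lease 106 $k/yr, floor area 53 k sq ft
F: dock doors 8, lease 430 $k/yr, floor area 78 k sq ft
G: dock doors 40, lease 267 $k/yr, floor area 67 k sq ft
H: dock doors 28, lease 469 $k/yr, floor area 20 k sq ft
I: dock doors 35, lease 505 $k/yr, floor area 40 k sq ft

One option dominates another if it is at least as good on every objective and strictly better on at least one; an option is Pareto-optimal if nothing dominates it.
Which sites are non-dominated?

B, D, E, G

A: dominated by D (dock doors 32≥20, lease 245≤561, floor area 116≥58).
B: not dominated.
C: dominated by D (dock doors 32≥18, lease 245≤416, floor area 116≥69).
D: not dominated (best floor area).
E: not dominated (best lease).
F: dominated by D (dock doors 32≥8, lease 245≤430, floor area 116≥78).
G: not dominated (best dock doors).
H: dominated by B (dock doors 33≥28, lease 136≤469, floor area 36≥20).
I: dominated by G (dock doors 40≥35, lease 267≤505, floor area 67≥40).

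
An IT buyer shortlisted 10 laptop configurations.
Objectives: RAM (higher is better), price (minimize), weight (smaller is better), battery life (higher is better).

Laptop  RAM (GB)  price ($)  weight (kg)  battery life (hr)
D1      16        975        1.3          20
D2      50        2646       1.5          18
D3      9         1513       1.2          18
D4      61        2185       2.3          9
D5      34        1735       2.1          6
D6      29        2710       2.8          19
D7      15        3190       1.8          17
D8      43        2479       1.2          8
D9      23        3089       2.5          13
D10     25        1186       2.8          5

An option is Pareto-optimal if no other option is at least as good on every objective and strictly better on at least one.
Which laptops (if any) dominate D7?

D1: RAM 16≥15, price 975≤3190, weight 1.3≤1.8, battery life 20≥17 — dominates D7.
D2: RAM 50≥15, price 2646≤3190, weight 1.5≤1.8, battery life 18≥17 — dominates D7.
Others (D3, D4, D5, D6, D8, D9, D10) are each worse than D7 on at least one objective.

D1, D2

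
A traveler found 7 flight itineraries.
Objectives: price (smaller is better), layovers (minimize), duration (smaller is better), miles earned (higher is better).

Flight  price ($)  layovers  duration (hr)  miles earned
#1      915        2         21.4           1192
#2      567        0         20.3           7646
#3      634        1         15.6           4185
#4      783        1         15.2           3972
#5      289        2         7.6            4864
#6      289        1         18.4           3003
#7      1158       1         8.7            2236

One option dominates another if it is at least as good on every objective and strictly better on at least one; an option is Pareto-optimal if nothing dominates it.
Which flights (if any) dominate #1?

#2, #3, #4, #5, #6

#2: price 567≤915, layovers 0≤2, duration 20.3≤21.4, miles earned 7646≥1192 — dominates #1.
#3: price 634≤915, layovers 1≤2, duration 15.6≤21.4, miles earned 4185≥1192 — dominates #1.
#4: price 783≤915, layovers 1≤2, duration 15.2≤21.4, miles earned 3972≥1192 — dominates #1.
#5: price 289≤915, layovers 2≤2, duration 7.6≤21.4, miles earned 4864≥1192 — dominates #1.
#6: price 289≤915, layovers 1≤2, duration 18.4≤21.4, miles earned 3003≥1192 — dominates #1.
Others (#7) are each worse than #1 on at least one objective.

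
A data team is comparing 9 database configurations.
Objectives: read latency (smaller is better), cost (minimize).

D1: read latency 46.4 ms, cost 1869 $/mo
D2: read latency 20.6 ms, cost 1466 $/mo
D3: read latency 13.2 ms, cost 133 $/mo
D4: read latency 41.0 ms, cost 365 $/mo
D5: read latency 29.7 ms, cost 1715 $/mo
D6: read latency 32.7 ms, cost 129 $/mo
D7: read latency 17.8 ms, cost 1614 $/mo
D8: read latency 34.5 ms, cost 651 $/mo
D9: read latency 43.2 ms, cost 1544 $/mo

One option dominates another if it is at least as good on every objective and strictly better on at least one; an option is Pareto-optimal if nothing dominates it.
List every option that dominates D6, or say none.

none

D1: worse on read latency (46.4 vs 32.7).
D2: worse on cost (1466 vs 129).
D3: worse on cost (133 vs 129).
D4: worse on read latency (41.0 vs 32.7).
D5: worse on cost (1715 vs 129).
D7: worse on cost (1614 vs 129).
D8: worse on read latency (34.5 vs 32.7).
D9: worse on read latency (43.2 vs 32.7).
No option dominates D6.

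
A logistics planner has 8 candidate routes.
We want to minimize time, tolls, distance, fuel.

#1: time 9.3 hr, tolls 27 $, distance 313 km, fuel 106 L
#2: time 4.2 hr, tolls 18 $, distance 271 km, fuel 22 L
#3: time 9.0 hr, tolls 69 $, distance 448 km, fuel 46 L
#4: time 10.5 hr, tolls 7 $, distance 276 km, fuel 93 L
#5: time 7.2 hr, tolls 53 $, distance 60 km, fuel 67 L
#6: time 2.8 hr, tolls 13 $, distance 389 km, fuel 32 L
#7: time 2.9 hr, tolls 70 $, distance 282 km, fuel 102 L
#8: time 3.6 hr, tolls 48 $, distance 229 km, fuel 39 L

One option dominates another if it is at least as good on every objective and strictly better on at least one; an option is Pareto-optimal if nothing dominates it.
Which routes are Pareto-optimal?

#1: dominated by #2 (time 4.2≤9.3, tolls 18≤27, distance 271≤313, fuel 22≤106).
#2: not dominated (best fuel).
#3: dominated by #2 (time 4.2≤9.0, tolls 18≤69, distance 271≤448, fuel 22≤46).
#4: not dominated (best tolls).
#5: not dominated (best distance).
#6: not dominated (best time).
#7: not dominated.
#8: not dominated.

#2, #4, #5, #6, #7, #8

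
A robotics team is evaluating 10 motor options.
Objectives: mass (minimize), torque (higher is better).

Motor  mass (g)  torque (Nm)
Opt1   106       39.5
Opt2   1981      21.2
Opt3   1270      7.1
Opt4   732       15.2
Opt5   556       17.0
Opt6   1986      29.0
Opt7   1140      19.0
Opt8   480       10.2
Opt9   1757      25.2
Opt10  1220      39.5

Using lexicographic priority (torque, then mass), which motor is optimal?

Opt1

First maximize torque: best is 39.5, kept {Opt1, Opt10}.
Then minimize mass: best is 106, kept {Opt1}.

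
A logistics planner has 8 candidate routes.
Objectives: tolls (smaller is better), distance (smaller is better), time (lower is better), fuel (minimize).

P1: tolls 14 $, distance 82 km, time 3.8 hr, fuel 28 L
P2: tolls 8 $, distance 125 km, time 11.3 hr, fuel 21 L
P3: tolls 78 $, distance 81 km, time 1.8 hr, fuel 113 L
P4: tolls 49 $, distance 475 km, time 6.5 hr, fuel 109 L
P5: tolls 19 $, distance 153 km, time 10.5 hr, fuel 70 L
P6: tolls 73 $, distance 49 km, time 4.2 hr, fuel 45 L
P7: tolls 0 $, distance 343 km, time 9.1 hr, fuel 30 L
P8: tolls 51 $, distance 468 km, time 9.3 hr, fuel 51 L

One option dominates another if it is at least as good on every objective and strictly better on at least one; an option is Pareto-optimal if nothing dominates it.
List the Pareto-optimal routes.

P1, P2, P3, P6, P7

P1: not dominated.
P2: not dominated (best fuel).
P3: not dominated (best time).
P4: dominated by P1 (tolls 14≤49, distance 82≤475, time 3.8≤6.5, fuel 28≤109).
P5: dominated by P1 (tolls 14≤19, distance 82≤153, time 3.8≤10.5, fuel 28≤70).
P6: not dominated (best distance).
P7: not dominated (best tolls).
P8: dominated by P1 (tolls 14≤51, distance 82≤468, time 3.8≤9.3, fuel 28≤51).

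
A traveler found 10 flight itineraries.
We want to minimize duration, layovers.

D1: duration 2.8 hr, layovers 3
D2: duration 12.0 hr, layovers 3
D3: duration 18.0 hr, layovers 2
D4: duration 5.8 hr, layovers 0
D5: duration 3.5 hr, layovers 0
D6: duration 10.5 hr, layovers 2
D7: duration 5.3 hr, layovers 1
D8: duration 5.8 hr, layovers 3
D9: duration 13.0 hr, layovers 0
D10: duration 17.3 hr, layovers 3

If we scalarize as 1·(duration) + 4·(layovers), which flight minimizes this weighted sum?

D5

D1: 1·2.8 + 4·3 = 14.8
D2: 1·12.0 + 4·3 = 24.0
D3: 1·18.0 + 4·2 = 26.0
D4: 1·5.8 + 4·0 = 5.8
D5: 1·3.5 + 4·0 = 3.5
D6: 1·10.5 + 4·2 = 18.5
D7: 1·5.3 + 4·1 = 9.3
D8: 1·5.8 + 4·3 = 17.8
D9: 1·13.0 + 4·0 = 13.0
D10: 1·17.3 + 4·3 = 29.3
Lowest: D5 at 3.5.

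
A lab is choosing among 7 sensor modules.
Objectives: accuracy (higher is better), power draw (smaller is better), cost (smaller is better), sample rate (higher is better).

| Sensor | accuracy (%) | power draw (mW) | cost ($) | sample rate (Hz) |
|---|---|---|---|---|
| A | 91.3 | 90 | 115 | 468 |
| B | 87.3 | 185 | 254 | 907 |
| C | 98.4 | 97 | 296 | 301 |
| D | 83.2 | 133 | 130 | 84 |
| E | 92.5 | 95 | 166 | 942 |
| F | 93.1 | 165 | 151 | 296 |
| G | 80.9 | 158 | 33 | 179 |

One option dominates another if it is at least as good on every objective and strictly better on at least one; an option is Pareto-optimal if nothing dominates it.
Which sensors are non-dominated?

A: not dominated (best power draw).
B: dominated by E (accuracy 92.5≥87.3, power draw 95≤185, cost 166≤254, sample rate 942≥907).
C: not dominated (best accuracy).
D: dominated by A (accuracy 91.3≥83.2, power draw 90≤133, cost 115≤130, sample rate 468≥84).
E: not dominated (best sample rate).
F: not dominated.
G: not dominated (best cost).

A, C, E, F, G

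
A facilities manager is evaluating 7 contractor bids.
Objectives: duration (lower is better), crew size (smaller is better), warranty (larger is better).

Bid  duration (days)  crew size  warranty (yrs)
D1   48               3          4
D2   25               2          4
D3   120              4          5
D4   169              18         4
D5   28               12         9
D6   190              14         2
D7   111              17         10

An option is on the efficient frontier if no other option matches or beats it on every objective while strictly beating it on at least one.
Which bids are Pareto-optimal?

D1: dominated by D2 (duration 25≤48, crew size 2≤3, warranty 4≥4).
D2: not dominated (best duration).
D3: not dominated.
D4: dominated by D1 (duration 48≤169, crew size 3≤18, warranty 4≥4).
D5: not dominated.
D6: dominated by D1 (duration 48≤190, crew size 3≤14, warranty 4≥2).
D7: not dominated (best warranty).

D2, D3, D5, D7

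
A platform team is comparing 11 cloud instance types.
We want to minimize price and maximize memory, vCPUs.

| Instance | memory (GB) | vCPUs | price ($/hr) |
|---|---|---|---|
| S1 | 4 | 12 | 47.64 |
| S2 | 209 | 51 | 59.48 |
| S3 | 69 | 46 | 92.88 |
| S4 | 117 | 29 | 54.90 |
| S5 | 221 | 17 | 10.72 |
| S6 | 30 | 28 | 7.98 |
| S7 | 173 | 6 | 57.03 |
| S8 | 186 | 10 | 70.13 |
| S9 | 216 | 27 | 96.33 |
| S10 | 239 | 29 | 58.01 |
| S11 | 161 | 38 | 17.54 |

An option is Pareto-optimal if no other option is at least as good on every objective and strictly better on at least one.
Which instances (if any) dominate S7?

S5

S5: memory 221≥173, vCPUs 17≥6, price 10.72≤57.03 — dominates S7.
Others (S1, S2, S3, S4, S6, S8, S9, S10, S11) are each worse than S7 on at least one objective.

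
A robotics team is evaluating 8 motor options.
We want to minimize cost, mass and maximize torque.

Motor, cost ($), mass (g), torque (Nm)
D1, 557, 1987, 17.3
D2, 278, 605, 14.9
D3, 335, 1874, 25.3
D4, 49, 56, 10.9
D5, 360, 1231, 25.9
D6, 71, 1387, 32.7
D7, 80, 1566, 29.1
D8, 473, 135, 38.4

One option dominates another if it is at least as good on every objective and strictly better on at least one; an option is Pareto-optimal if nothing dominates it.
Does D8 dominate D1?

D8 vs D1: cost 473≤557, mass 135≤1987, torque 38.4≥17.3 — D8 is at least as good on every objective with at least one strict improvement.

Yes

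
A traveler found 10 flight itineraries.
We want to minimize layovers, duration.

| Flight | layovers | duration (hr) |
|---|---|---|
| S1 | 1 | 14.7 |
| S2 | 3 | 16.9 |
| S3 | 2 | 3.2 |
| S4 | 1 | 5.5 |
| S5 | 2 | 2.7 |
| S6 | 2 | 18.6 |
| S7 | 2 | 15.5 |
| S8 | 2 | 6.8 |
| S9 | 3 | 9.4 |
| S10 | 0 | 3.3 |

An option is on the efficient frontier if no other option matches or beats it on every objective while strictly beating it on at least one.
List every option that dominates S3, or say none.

S5

S5: layovers 2≤2, duration 2.7≤3.2 — dominates S3.
Others (S1, S2, S4, S6, S7, S8, S9, S10) are each worse than S3 on at least one objective.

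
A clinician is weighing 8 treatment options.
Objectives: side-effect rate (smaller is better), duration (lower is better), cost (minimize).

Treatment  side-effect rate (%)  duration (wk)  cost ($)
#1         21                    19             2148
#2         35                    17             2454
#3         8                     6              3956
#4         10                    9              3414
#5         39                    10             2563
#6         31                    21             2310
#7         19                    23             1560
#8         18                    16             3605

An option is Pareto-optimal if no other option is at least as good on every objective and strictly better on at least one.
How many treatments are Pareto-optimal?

#1: not dominated.
#2: not dominated.
#3: not dominated (best side-effect rate).
#4: not dominated.
#5: not dominated.
#6: dominated by #1 (side-effect rate 21≤31, duration 19≤21, cost 2148≤2310).
#7: not dominated (best cost).
#8: dominated by #4 (side-effect rate 10≤18, duration 9≤16, cost 3414≤3605).
Pareto-optimal: #1, #2, #3, #4, #5, #7 → 6.

6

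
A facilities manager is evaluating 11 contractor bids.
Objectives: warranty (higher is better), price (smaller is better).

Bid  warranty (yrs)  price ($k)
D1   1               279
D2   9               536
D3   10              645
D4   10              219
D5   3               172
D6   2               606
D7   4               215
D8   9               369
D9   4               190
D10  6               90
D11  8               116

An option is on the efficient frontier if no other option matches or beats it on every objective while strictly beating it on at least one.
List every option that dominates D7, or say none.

D9, D10, D11

D9: warranty 4≥4, price 190≤215 — dominates D7.
D10: warranty 6≥4, price 90≤215 — dominates D7.
D11: warranty 8≥4, price 116≤215 — dominates D7.
Others (D1, D2, D3, D4, D5, D6, D8) are each worse than D7 on at least one objective.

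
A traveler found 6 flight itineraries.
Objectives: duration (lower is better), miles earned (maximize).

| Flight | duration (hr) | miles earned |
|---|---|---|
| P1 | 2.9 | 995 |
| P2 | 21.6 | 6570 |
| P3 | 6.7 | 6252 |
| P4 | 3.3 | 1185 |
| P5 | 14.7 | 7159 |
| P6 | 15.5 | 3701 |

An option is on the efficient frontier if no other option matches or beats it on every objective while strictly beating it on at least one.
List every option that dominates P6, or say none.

P3, P5

P3: duration 6.7≤15.5, miles earned 6252≥3701 — dominates P6.
P5: duration 14.7≤15.5, miles earned 7159≥3701 — dominates P6.
Others (P1, P2, P4) are each worse than P6 on at least one objective.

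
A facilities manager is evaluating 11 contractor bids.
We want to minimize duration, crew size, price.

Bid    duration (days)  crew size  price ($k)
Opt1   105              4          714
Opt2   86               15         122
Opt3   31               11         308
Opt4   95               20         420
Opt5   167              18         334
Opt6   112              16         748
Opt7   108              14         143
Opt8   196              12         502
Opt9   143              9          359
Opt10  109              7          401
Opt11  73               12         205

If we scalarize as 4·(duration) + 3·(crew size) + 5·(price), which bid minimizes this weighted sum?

Opt1: 4·105 + 3·4 + 5·714 = 4002
Opt2: 4·86 + 3·15 + 5·122 = 999
Opt3: 4·31 + 3·11 + 5·308 = 1697
Opt4: 4·95 + 3·20 + 5·420 = 2540
Opt5: 4·167 + 3·18 + 5·334 = 2392
Opt6: 4·112 + 3·16 + 5·748 = 4236
Opt7: 4·108 + 3·14 + 5·143 = 1189
Opt8: 4·196 + 3·12 + 5·502 = 3330
Opt9: 4·143 + 3·9 + 5·359 = 2394
Opt10: 4·109 + 3·7 + 5·401 = 2462
Opt11: 4·73 + 3·12 + 5·205 = 1353
Lowest: Opt2 at 999.

Opt2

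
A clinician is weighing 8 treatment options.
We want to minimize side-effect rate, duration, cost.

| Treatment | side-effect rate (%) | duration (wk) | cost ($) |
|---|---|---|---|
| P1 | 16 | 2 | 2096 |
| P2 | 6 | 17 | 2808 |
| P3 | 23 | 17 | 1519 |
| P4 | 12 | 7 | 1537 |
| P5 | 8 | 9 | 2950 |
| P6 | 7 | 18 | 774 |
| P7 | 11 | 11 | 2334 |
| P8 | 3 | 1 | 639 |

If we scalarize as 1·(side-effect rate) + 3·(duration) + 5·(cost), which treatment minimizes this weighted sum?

P1: 1·16 + 3·2 + 5·2096 = 10502
P2: 1·6 + 3·17 + 5·2808 = 14097
P3: 1·23 + 3·17 + 5·1519 = 7669
P4: 1·12 + 3·7 + 5·1537 = 7718
P5: 1·8 + 3·9 + 5·2950 = 14785
P6: 1·7 + 3·18 + 5·774 = 3931
P7: 1·11 + 3·11 + 5·2334 = 11714
P8: 1·3 + 3·1 + 5·639 = 3201
Lowest: P8 at 3201.

P8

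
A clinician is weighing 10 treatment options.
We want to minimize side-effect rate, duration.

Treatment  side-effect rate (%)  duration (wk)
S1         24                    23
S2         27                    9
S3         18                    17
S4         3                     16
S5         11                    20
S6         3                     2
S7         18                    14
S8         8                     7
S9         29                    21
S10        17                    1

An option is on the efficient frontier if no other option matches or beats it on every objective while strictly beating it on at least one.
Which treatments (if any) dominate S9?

S2, S3, S4, S5, S6, S7, S8, S10

S2: side-effect rate 27≤29, duration 9≤21 — dominates S9.
S3: side-effect rate 18≤29, duration 17≤21 — dominates S9.
S4: side-effect rate 3≤29, duration 16≤21 — dominates S9.
S5: side-effect rate 11≤29, duration 20≤21 — dominates S9.
S6: side-effect rate 3≤29, duration 2≤21 — dominates S9.
S7: side-effect rate 18≤29, duration 14≤21 — dominates S9.
S8: side-effect rate 8≤29, duration 7≤21 — dominates S9.
S10: side-effect rate 17≤29, duration 1≤21 — dominates S9.
Others (S1) are each worse than S9 on at least one objective.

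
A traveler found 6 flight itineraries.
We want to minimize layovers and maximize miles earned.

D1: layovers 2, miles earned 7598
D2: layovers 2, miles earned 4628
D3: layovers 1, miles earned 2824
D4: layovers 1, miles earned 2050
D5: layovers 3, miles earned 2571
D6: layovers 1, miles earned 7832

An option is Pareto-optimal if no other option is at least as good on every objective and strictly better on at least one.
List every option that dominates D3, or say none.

D6: layovers 1≤1, miles earned 7832≥2824 — dominates D3.
Others (D1, D2, D4, D5) are each worse than D3 on at least one objective.

D6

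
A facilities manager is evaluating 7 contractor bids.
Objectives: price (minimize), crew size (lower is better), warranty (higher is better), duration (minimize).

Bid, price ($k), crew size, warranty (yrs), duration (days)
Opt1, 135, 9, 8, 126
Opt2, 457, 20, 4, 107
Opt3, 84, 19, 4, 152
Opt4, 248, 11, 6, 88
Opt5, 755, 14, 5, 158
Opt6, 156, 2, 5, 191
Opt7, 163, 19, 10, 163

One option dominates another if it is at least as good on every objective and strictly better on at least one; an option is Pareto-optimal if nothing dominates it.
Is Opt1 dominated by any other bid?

No

Opt2: worse on price (457 vs 135).
Opt3: worse on crew size (19 vs 9).
Opt4: worse on price (248 vs 135).
Opt5: worse on price (755 vs 135).
Opt6: worse on price (156 vs 135).
Opt7: worse on price (163 vs 135).
No option is at least as good as Opt1 on every objective and strictly better on one.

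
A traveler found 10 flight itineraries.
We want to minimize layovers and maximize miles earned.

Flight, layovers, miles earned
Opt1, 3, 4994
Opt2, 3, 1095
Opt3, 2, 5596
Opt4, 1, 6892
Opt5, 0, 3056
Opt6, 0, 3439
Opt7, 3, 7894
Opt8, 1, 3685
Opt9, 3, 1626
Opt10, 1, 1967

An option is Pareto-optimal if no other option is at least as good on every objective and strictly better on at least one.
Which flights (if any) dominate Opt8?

Opt4: layovers 1≤1, miles earned 6892≥3685 — dominates Opt8.
Others (Opt1, Opt2, Opt3, Opt5, Opt6, Opt7, Opt9, Opt10) are each worse than Opt8 on at least one objective.

Opt4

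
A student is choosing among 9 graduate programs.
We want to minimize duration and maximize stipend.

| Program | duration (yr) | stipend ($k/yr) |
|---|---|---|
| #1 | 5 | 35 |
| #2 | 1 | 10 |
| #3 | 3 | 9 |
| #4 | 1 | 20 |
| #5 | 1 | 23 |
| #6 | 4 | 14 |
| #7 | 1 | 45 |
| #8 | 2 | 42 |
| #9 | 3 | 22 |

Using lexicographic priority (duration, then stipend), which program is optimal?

#7

First minimize duration: best is 1, kept {#2, #4, #5, #7}.
Then maximize stipend: best is 45, kept {#7}.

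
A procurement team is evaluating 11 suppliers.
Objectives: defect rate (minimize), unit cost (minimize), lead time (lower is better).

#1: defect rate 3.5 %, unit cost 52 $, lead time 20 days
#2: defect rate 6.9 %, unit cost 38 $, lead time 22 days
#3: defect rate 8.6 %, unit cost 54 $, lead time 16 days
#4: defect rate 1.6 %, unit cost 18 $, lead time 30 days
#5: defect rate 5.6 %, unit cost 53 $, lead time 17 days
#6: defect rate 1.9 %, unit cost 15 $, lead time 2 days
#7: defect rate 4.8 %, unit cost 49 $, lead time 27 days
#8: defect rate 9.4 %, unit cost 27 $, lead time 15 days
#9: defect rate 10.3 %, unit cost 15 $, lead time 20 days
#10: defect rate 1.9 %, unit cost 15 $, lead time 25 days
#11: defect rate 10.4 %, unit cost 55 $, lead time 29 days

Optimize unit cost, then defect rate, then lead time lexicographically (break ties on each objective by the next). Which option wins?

#6

First minimize unit cost: best is 15, kept {#6, #9, #10}.
Then minimize defect rate: best is 1.9, kept {#6, #10}.
Then minimize lead time: best is 2, kept {#6}.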